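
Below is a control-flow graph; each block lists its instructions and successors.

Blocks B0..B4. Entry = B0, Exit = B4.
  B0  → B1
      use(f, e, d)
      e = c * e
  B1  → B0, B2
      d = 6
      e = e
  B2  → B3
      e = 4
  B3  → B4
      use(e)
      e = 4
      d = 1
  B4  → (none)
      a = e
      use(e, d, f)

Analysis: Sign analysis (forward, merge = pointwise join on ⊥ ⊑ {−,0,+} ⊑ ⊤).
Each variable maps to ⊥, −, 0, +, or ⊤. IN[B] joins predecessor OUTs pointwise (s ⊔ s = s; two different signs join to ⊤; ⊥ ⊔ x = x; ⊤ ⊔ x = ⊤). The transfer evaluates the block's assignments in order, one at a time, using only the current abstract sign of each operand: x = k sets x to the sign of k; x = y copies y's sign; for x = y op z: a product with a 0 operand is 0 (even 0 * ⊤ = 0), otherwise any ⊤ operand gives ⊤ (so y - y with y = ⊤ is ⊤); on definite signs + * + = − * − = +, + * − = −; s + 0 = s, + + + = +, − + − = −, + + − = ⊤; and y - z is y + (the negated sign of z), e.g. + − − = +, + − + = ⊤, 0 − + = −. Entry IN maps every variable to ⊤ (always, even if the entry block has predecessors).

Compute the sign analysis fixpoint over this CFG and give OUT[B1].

Answer: {a: ⊤, b: ⊤, c: ⊤, d: +, e: ⊤, f: ⊤}

Trace:
Per-block solution:
  B0:   IN=(all ⊤)   OUT=(all ⊤)
  B1:   IN=(all ⊤)   OUT={d:+; rest ⊤}
  B2:   IN={d:+; rest ⊤}   OUT={d:+, e:+; rest ⊤}
  B3:   IN={d:+, e:+; rest ⊤}   OUT={d:+, e:+; rest ⊤}
  B4:   IN={d:+, e:+; rest ⊤}   OUT={a:+, d:+, e:+; rest ⊤}

Merge at B1: IN[B1] = OUT[B0] = {a: ⊤, b: ⊤, c: ⊤, d: ⊤, e: ⊤, f: ⊤}
Applying B1's transfer function to that IN value gives OUT[B1] (row B1 above).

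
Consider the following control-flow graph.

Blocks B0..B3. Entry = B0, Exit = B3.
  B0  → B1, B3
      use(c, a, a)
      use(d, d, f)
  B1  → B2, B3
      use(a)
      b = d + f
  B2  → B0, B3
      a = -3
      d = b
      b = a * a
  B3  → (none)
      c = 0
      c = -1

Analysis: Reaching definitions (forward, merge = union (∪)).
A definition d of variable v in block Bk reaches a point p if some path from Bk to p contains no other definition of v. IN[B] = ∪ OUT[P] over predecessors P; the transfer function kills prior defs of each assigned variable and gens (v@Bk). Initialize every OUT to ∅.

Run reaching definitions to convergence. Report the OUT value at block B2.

Answer: {a@B2, b@B2, d@B2}

Trace:
Converged values:
  B0: | IN={a@B2, b@B2, d@B2} | OUT={a@B2, b@B2, d@B2}
  B1: | IN={a@B2, b@B2, d@B2} | OUT={a@B2, b@B1, d@B2}
  B2: | IN={a@B2, b@B1, d@B2} | OUT={a@B2, b@B2, d@B2}
  B3: | IN={a@B2, b@B1, b@B2, d@B2} | OUT={a@B2, b@B1, b@B2, c@B3, d@B2}

Merge at B2: IN[B2] = OUT[B1] = {a@B2, b@B1, d@B2}
Applying B2's transfer function to that IN value gives OUT[B2] (row B2 above).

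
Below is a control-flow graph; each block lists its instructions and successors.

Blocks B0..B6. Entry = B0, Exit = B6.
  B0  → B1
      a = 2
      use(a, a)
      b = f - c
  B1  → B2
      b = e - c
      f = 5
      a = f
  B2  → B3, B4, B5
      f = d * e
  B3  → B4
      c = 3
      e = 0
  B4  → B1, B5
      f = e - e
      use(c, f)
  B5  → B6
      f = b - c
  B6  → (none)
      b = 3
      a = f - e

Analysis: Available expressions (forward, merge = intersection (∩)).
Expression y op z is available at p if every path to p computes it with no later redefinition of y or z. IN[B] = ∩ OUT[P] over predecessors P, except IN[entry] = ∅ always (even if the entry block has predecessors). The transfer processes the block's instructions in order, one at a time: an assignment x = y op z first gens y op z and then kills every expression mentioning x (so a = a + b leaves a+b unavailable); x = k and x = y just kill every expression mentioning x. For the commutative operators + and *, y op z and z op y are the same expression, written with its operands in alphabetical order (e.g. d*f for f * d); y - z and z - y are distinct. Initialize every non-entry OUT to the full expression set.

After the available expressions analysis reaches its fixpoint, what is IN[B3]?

Answer: {d*e, e-c}

Trace:
Fixpoint table:
  B0: | IN={} | OUT={f-c}
  B1: | IN={} | OUT={e-c}
  B2: | IN={e-c} | OUT={d*e, e-c}
  B3: | IN={d*e, e-c} | OUT={}
  B4: | IN={} | OUT={e-e}
  B5: | IN={} | OUT={b-c}
  B6: | IN={b-c} | OUT={f-e}

Merge at B3: IN[B3] = OUT[B2] = {d*e, e-c}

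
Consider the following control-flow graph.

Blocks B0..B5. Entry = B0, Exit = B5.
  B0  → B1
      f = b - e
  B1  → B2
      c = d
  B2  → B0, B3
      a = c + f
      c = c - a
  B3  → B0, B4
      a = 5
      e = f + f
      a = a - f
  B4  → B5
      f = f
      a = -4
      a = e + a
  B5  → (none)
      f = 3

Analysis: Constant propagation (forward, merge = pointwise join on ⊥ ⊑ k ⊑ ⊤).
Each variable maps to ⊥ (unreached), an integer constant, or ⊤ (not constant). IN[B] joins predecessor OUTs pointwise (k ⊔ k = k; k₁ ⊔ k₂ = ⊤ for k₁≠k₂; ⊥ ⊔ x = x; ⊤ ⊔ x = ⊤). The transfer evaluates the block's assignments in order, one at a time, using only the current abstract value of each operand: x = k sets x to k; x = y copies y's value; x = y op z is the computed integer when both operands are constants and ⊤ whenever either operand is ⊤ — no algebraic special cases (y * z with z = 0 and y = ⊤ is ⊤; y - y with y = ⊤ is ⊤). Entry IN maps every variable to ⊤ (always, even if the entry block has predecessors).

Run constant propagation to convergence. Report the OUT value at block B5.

Fixpoint table:
  B0:   IN=(all ⊤)   OUT=(all ⊤)
  B1:   IN=(all ⊤)   OUT=(all ⊤)
  B2:   IN=(all ⊤)   OUT=(all ⊤)
  B3:   IN=(all ⊤)   OUT=(all ⊤)
  B4:   IN=(all ⊤)   OUT=(all ⊤)
  B5:   IN=(all ⊤)   OUT={f:3; rest ⊤}

Merge at B5: IN[B5] = OUT[B4] = {a: ⊤, b: ⊤, c: ⊤, d: ⊤, e: ⊤, f: ⊤}
Applying B5's transfer function to that IN value gives OUT[B5] (row B5 above).

Answer: {a: ⊤, b: ⊤, c: ⊤, d: ⊤, e: ⊤, f: 3}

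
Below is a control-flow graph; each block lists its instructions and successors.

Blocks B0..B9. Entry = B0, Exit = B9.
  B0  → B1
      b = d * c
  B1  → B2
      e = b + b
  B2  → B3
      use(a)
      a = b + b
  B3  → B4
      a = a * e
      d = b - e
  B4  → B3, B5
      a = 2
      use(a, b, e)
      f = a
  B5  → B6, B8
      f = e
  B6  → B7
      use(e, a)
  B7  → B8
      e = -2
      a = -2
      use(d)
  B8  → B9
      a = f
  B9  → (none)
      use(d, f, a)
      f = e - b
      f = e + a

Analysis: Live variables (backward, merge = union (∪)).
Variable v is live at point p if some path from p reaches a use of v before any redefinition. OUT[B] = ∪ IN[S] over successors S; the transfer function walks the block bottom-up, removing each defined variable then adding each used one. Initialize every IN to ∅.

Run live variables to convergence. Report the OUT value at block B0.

Answer: {a, b}

Derivation:
Converged values:
  B0: | IN={a, c, d} | OUT={a, b}
  B1: | IN={a, b} | OUT={a, b, e}
  B2: | IN={a, b, e} | OUT={a, b, e}
  B3: | IN={a, b, e} | OUT={b, d, e}
  B4: | IN={b, d, e} | OUT={a, b, d, e}
  B5: | IN={a, b, d, e} | OUT={a, b, d, e, f}
  B6: | IN={a, b, d, e, f} | OUT={b, d, f}
  B7: | IN={b, d, f} | OUT={b, d, e, f}
  B8: | IN={b, d, e, f} | OUT={a, b, d, e, f}
  B9: | IN={a, b, d, e, f} | OUT={}

Merge at B0: OUT[B0] = IN[B1] = {a, b}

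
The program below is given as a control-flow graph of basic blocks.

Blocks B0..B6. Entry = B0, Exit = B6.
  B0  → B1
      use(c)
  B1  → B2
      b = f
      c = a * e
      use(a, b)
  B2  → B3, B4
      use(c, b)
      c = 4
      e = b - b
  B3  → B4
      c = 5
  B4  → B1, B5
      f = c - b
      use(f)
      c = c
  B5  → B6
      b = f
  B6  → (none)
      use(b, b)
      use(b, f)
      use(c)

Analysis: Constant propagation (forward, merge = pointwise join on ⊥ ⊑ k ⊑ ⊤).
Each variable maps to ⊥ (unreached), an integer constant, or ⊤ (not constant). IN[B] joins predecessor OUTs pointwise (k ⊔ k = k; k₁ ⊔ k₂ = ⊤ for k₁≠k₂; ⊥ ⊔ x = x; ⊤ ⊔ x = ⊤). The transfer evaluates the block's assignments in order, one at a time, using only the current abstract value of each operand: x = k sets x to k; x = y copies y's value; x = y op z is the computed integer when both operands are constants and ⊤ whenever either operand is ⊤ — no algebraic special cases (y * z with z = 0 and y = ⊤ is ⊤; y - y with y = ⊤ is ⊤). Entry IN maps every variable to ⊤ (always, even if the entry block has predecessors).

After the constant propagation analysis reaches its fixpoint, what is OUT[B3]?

Per-block solution:
  B0:   IN=(all ⊤)   OUT=(all ⊤)
  B1:   IN=(all ⊤)   OUT=(all ⊤)
  B2:   IN=(all ⊤)   OUT={c:4; rest ⊤}
  B3:   IN={c:4; rest ⊤}   OUT={c:5; rest ⊤}
  B4:   IN=(all ⊤)   OUT=(all ⊤)
  B5:   IN=(all ⊤)   OUT=(all ⊤)
  B6:   IN=(all ⊤)   OUT=(all ⊤)

Merge at B3: IN[B3] = OUT[B2] = {a: ⊤, b: ⊤, c: 4, d: ⊤, e: ⊤, f: ⊤}
Applying B3's transfer function to that IN value gives OUT[B3] (row B3 above).

Answer: {a: ⊤, b: ⊤, c: 5, d: ⊤, e: ⊤, f: ⊤}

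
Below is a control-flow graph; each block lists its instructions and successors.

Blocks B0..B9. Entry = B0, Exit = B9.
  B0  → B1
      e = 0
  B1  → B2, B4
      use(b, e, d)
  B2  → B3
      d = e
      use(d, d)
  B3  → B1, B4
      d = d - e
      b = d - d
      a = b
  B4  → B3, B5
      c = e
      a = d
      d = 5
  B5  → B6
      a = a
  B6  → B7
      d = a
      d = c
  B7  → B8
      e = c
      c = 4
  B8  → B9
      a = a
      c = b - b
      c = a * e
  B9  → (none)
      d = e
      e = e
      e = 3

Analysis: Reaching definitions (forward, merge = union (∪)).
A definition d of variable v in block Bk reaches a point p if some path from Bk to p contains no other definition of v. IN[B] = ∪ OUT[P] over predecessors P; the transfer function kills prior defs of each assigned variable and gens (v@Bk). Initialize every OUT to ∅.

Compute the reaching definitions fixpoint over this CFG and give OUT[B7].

Converged values:
  B0:  IN={}  OUT={e@B0}
  B1:  IN={a@B3, b@B3, c@B4, d@B3, e@B0}  OUT={a@B3, b@B3, c@B4, d@B3, e@B0}
  B2:  IN={a@B3, b@B3, c@B4, d@B3, e@B0}  OUT={a@B3, b@B3, c@B4, d@B2, e@B0}
  B3:  IN={a@B3, a@B4, b@B3, c@B4, d@B2, d@B4, e@B0}  OUT={a@B3, b@B3, c@B4, d@B3, e@B0}
  B4:  IN={a@B3, b@B3, c@B4, d@B3, e@B0}  OUT={a@B4, b@B3, c@B4, d@B4, e@B0}
  B5:  IN={a@B4, b@B3, c@B4, d@B4, e@B0}  OUT={a@B5, b@B3, c@B4, d@B4, e@B0}
  B6:  IN={a@B5, b@B3, c@B4, d@B4, e@B0}  OUT={a@B5, b@B3, c@B4, d@B6, e@B0}
  B7:  IN={a@B5, b@B3, c@B4, d@B6, e@B0}  OUT={a@B5, b@B3, c@B7, d@B6, e@B7}
  B8:  IN={a@B5, b@B3, c@B7, d@B6, e@B7}  OUT={a@B8, b@B3, c@B8, d@B6, e@B7}
  B9:  IN={a@B8, b@B3, c@B8, d@B6, e@B7}  OUT={a@B8, b@B3, c@B8, d@B9, e@B9}

Merge at B7: IN[B7] = OUT[B6] = {a@B5, b@B3, c@B4, d@B6, e@B0}
Applying B7's transfer function to that IN value gives OUT[B7] (row B7 above).

Answer: {a@B5, b@B3, c@B7, d@B6, e@B7}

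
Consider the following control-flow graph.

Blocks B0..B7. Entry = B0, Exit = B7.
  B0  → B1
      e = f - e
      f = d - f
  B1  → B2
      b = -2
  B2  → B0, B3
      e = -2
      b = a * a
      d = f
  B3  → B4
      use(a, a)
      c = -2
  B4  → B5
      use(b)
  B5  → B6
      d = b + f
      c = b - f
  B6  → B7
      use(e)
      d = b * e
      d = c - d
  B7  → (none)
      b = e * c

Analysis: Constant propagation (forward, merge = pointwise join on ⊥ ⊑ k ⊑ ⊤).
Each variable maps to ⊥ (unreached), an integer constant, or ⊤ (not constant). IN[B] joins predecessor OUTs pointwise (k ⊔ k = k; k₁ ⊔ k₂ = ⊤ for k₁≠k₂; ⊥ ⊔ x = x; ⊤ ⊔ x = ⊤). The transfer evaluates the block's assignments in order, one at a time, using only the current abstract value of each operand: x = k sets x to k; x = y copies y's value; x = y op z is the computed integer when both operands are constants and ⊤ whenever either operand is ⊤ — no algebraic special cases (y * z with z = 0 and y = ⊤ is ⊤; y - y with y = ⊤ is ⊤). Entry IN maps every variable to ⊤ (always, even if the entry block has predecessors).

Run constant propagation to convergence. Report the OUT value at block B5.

Per-block solution:
  B0: | IN=(all ⊤) | OUT=(all ⊤)
  B1: | IN=(all ⊤) | OUT={b:-2; rest ⊤}
  B2: | IN={b:-2; rest ⊤} | OUT={e:-2; rest ⊤}
  B3: | IN={e:-2; rest ⊤} | OUT={c:-2, e:-2; rest ⊤}
  B4: | IN={c:-2, e:-2; rest ⊤} | OUT={c:-2, e:-2; rest ⊤}
  B5: | IN={c:-2, e:-2; rest ⊤} | OUT={e:-2; rest ⊤}
  B6: | IN={e:-2; rest ⊤} | OUT={e:-2; rest ⊤}
  B7: | IN={e:-2; rest ⊤} | OUT={e:-2; rest ⊤}

Merge at B5: IN[B5] = OUT[B4] = {a: ⊤, b: ⊤, c: -2, d: ⊤, e: -2, f: ⊤}
Applying B5's transfer function to that IN value gives OUT[B5] (row B5 above).

Answer: {a: ⊤, b: ⊤, c: ⊤, d: ⊤, e: -2, f: ⊤}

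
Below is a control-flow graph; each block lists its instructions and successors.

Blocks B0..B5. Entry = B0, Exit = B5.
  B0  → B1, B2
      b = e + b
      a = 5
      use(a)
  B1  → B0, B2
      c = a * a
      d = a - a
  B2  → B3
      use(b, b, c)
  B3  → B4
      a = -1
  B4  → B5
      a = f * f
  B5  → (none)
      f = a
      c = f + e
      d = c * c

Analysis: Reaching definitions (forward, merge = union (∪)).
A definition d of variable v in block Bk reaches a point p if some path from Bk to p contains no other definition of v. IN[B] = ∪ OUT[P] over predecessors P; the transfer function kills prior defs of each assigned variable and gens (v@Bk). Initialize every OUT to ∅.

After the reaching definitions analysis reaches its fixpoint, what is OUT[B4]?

Per-block solution:
  B0:  IN={a@B0, b@B0, c@B1, d@B1}  OUT={a@B0, b@B0, c@B1, d@B1}
  B1:  IN={a@B0, b@B0, c@B1, d@B1}  OUT={a@B0, b@B0, c@B1, d@B1}
  B2:  IN={a@B0, b@B0, c@B1, d@B1}  OUT={a@B0, b@B0, c@B1, d@B1}
  B3:  IN={a@B0, b@B0, c@B1, d@B1}  OUT={a@B3, b@B0, c@B1, d@B1}
  B4:  IN={a@B3, b@B0, c@B1, d@B1}  OUT={a@B4, b@B0, c@B1, d@B1}
  B5:  IN={a@B4, b@B0, c@B1, d@B1}  OUT={a@B4, b@B0, c@B5, d@B5, f@B5}

Merge at B4: IN[B4] = OUT[B3] = {a@B3, b@B0, c@B1, d@B1}
Applying B4's transfer function to that IN value gives OUT[B4] (row B4 above).

Answer: {a@B4, b@B0, c@B1, d@B1}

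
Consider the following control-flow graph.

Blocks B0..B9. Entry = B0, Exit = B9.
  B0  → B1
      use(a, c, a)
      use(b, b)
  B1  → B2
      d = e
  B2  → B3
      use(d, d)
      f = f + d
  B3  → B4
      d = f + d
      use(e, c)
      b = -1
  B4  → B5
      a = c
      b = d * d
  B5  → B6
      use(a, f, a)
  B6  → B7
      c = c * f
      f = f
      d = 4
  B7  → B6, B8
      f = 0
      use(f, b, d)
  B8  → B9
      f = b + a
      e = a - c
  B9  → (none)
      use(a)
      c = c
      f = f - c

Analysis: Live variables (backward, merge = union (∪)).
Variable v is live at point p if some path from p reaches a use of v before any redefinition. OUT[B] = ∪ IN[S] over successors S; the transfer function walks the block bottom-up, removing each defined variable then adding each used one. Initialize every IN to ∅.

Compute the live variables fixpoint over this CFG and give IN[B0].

Answer: {a, b, c, e, f}

Working:
Converged values:
  B0:   IN={a, b, c, e, f}   OUT={c, e, f}
  B1:   IN={c, e, f}   OUT={c, d, e, f}
  B2:   IN={c, d, e, f}   OUT={c, d, e, f}
  B3:   IN={c, d, e, f}   OUT={c, d, f}
  B4:   IN={c, d, f}   OUT={a, b, c, f}
  B5:   IN={a, b, c, f}   OUT={a, b, c, f}
  B6:   IN={a, b, c, f}   OUT={a, b, c, d}
  B7:   IN={a, b, c, d}   OUT={a, b, c, f}
  B8:   IN={a, b, c}   OUT={a, c, f}
  B9:   IN={a, c, f}   OUT={}

Merge at B0: OUT[B0] = IN[B1] = {c, e, f}
Applying B0's transfer function to that OUT value gives IN[B0] (row B0 above).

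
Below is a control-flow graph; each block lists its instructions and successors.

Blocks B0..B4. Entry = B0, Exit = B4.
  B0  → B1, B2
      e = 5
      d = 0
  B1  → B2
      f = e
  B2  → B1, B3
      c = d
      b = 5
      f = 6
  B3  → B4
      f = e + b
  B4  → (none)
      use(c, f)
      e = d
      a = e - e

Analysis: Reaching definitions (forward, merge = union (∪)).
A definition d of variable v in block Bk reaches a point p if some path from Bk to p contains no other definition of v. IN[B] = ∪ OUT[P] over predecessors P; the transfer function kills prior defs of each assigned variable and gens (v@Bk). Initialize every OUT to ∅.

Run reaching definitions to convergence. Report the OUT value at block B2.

Answer: {b@B2, c@B2, d@B0, e@B0, f@B2}

Trace:
Fixpoint table:
  B0:   IN={}   OUT={d@B0, e@B0}
  B1:   IN={b@B2, c@B2, d@B0, e@B0, f@B2}   OUT={b@B2, c@B2, d@B0, e@B0, f@B1}
  B2:   IN={b@B2, c@B2, d@B0, e@B0, f@B1}   OUT={b@B2, c@B2, d@B0, e@B0, f@B2}
  B3:   IN={b@B2, c@B2, d@B0, e@B0, f@B2}   OUT={b@B2, c@B2, d@B0, e@B0, f@B3}
  B4:   IN={b@B2, c@B2, d@B0, e@B0, f@B3}   OUT={a@B4, b@B2, c@B2, d@B0, e@B4, f@B3}

Merge at B2: IN[B2] = OUT[B0] ⊔ OUT[B1] = {b@B2, c@B2, d@B0, e@B0, f@B1}
Applying B2's transfer function to that IN value gives OUT[B2] (row B2 above).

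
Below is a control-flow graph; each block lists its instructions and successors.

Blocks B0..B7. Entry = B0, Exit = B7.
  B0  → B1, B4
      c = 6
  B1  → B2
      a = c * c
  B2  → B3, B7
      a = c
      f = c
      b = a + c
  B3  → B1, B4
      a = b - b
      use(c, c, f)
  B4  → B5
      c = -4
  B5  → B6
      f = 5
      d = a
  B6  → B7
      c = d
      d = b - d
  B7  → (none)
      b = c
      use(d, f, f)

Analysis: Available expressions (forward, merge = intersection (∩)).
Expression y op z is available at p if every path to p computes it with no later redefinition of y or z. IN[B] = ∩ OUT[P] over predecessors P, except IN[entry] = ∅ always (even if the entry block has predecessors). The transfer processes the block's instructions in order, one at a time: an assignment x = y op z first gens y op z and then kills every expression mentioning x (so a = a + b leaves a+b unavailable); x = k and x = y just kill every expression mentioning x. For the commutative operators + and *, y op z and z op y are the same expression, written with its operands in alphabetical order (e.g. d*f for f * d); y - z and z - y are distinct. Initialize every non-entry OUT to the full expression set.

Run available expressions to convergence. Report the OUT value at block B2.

Answer: {a+c, c*c}

Trace:
Converged values:
  B0:   IN={}   OUT={}
  B1:   IN={}   OUT={c*c}
  B2:   IN={c*c}   OUT={a+c, c*c}
  B3:   IN={a+c, c*c}   OUT={b-b, c*c}
  B4:   IN={}   OUT={}
  B5:   IN={}   OUT={}
  B6:   IN={}   OUT={}
  B7:   IN={}   OUT={}

Merge at B2: IN[B2] = OUT[B1] = {c*c}
Applying B2's transfer function to that IN value gives OUT[B2] (row B2 above).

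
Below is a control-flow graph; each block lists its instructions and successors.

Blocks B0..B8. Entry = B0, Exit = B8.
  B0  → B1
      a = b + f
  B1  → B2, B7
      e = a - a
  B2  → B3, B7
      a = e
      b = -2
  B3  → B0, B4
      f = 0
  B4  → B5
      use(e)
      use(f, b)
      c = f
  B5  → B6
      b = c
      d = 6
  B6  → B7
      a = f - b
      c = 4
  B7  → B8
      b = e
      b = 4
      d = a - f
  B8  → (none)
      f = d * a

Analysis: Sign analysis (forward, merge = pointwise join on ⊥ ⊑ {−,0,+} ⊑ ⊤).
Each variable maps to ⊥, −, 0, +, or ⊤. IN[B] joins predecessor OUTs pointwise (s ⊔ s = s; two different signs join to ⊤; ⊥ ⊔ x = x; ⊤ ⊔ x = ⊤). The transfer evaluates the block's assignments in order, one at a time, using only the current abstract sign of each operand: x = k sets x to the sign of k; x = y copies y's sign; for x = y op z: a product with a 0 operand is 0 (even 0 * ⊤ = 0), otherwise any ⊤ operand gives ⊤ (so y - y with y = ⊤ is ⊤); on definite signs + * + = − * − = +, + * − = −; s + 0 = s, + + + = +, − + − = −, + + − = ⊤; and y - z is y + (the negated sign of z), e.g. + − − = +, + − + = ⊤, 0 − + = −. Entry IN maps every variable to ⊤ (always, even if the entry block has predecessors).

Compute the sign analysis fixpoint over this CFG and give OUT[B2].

Converged values:
  B0:  IN=(all ⊤)  OUT=(all ⊤)
  B1:  IN=(all ⊤)  OUT=(all ⊤)
  B2:  IN=(all ⊤)  OUT={b:-; rest ⊤}
  B3:  IN={b:-; rest ⊤}  OUT={b:-, f:0; rest ⊤}
  B4:  IN={b:-, f:0; rest ⊤}  OUT={b:-, c:0, f:0; rest ⊤}
  B5:  IN={b:-, c:0, f:0; rest ⊤}  OUT={b:0, c:0, d:+, f:0; rest ⊤}
  B6:  IN={b:0, c:0, d:+, f:0; rest ⊤}  OUT={a:0, b:0, c:+, d:+, f:0; rest ⊤}
  B7:  IN=(all ⊤)  OUT={b:+; rest ⊤}
  B8:  IN={b:+; rest ⊤}  OUT={b:+; rest ⊤}

Merge at B2: IN[B2] = OUT[B1] = {a: ⊤, b: ⊤, c: ⊤, d: ⊤, e: ⊤, f: ⊤}
Applying B2's transfer function to that IN value gives OUT[B2] (row B2 above).

Answer: {a: ⊤, b: -, c: ⊤, d: ⊤, e: ⊤, f: ⊤}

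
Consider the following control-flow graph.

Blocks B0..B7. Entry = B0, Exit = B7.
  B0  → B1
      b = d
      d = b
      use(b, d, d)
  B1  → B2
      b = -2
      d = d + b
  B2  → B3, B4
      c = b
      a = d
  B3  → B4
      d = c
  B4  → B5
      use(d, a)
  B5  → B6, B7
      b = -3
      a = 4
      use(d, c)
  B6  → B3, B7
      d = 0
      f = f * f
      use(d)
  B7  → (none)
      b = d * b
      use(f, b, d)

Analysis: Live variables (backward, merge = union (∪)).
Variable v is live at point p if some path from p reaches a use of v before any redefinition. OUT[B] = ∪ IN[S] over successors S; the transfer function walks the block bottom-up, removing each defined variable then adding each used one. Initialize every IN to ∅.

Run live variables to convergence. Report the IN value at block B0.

Answer: {d, f}

Trace:
Fixpoint table:
  B0: | IN={d, f} | OUT={d, f}
  B1: | IN={d, f} | OUT={b, d, f}
  B2: | IN={b, d, f} | OUT={a, c, d, f}
  B3: | IN={a, c, f} | OUT={a, c, d, f}
  B4: | IN={a, c, d, f} | OUT={c, d, f}
  B5: | IN={c, d, f} | OUT={a, b, c, d, f}
  B6: | IN={a, b, c, f} | OUT={a, b, c, d, f}
  B7: | IN={b, d, f} | OUT={}

Merge at B0: OUT[B0] = IN[B1] = {d, f}
Applying B0's transfer function to that OUT value gives IN[B0] (row B0 above).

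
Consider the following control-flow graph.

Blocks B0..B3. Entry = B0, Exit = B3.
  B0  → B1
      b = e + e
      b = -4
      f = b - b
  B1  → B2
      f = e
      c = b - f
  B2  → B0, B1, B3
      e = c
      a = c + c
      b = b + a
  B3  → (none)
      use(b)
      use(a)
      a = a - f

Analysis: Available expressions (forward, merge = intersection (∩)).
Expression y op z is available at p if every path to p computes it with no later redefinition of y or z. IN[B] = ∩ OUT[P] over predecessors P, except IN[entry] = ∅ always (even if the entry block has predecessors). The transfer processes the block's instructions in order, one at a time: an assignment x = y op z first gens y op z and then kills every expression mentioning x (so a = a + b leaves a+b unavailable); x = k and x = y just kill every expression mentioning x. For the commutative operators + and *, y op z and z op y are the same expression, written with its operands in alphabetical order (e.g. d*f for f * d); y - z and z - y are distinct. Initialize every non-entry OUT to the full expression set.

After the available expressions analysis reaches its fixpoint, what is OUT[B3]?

Per-block solution:
  B0:   IN={}   OUT={b-b, e+e}
  B1:   IN={}   OUT={b-f}
  B2:   IN={b-f}   OUT={c+c}
  B3:   IN={c+c}   OUT={c+c}

Merge at B3: IN[B3] = OUT[B2] = {c+c}
Applying B3's transfer function to that IN value gives OUT[B3] (row B3 above).

Answer: {c+c}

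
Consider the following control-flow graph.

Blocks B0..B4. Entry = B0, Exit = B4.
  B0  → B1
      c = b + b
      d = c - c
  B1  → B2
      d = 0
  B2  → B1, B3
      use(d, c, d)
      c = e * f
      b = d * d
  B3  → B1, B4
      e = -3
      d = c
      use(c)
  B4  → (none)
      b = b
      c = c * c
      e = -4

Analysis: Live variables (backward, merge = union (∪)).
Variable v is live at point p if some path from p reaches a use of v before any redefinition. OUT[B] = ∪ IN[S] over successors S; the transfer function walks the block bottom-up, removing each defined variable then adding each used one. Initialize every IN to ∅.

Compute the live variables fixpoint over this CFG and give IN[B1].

Answer: {c, e, f}

Working:
Converged values:
  B0: | IN={b, e, f} | OUT={c, e, f}
  B1: | IN={c, e, f} | OUT={c, d, e, f}
  B2: | IN={c, d, e, f} | OUT={b, c, e, f}
  B3: | IN={b, c, f} | OUT={b, c, e, f}
  B4: | IN={b, c} | OUT={}

Merge at B1: OUT[B1] = IN[B2] = {c, d, e, f}
Applying B1's transfer function to that OUT value gives IN[B1] (row B1 above).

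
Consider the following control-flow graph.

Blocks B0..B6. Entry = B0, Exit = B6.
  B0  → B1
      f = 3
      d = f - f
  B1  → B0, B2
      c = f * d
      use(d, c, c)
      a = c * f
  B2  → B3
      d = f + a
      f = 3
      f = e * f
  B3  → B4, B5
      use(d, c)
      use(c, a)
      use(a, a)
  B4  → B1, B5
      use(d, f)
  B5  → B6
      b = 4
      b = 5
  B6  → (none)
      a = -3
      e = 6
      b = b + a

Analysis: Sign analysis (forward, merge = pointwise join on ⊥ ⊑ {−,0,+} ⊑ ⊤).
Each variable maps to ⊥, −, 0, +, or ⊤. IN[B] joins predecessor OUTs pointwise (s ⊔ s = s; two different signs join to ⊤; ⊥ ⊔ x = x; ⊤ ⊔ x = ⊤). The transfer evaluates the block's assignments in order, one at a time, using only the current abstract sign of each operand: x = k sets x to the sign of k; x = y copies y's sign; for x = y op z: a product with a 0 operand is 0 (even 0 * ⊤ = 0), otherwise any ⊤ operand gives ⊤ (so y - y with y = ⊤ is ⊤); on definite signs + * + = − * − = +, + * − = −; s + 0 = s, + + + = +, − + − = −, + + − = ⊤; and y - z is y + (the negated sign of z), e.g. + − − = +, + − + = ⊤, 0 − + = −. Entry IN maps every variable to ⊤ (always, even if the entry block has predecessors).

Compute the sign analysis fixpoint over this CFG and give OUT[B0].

Answer: {a: ⊤, b: ⊤, c: ⊤, d: ⊤, e: ⊤, f: +}

Trace:
Converged values:
  B0:   IN=(all ⊤)   OUT={f:+; rest ⊤}
  B1:   IN=(all ⊤)   OUT=(all ⊤)
  B2:   IN=(all ⊤)   OUT=(all ⊤)
  B3:   IN=(all ⊤)   OUT=(all ⊤)
  B4:   IN=(all ⊤)   OUT=(all ⊤)
  B5:   IN=(all ⊤)   OUT={b:+; rest ⊤}
  B6:   IN={b:+; rest ⊤}   OUT={a:-, e:+; rest ⊤}

Merge at B0 (entry node, so the boundary value (all ⊤) is joined with the incoming edge(s)): IN[B0] = (all ⊤) ⊔ OUT[B1] = {a: ⊤, b: ⊤, c: ⊤, d: ⊤, e: ⊤, f: ⊤}
Applying B0's transfer function to that IN value gives OUT[B0] (row B0 above).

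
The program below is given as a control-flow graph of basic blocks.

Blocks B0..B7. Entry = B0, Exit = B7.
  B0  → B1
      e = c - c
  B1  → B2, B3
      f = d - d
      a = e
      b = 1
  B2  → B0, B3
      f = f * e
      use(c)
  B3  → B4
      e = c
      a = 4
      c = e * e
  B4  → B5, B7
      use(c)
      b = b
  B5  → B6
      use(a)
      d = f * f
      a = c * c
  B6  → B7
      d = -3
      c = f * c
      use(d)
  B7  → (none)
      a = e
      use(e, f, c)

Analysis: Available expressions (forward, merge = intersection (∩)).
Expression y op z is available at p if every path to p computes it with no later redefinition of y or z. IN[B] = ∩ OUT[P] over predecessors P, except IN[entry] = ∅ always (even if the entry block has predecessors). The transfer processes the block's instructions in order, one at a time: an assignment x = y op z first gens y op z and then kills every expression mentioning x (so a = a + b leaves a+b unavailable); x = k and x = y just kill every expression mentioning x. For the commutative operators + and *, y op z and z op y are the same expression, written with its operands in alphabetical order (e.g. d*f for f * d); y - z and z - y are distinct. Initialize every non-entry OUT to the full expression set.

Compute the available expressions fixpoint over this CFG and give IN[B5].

Answer: {d-d, e*e}

Working:
Fixpoint table:
  B0:   IN={}   OUT={c-c}
  B1:   IN={c-c}   OUT={c-c, d-d}
  B2:   IN={c-c, d-d}   OUT={c-c, d-d}
  B3:   IN={c-c, d-d}   OUT={d-d, e*e}
  B4:   IN={d-d, e*e}   OUT={d-d, e*e}
  B5:   IN={d-d, e*e}   OUT={c*c, e*e, f*f}
  B6:   IN={c*c, e*e, f*f}   OUT={e*e, f*f}
  B7:   IN={e*e}   OUT={e*e}

Merge at B5: IN[B5] = OUT[B4] = {d-d, e*e}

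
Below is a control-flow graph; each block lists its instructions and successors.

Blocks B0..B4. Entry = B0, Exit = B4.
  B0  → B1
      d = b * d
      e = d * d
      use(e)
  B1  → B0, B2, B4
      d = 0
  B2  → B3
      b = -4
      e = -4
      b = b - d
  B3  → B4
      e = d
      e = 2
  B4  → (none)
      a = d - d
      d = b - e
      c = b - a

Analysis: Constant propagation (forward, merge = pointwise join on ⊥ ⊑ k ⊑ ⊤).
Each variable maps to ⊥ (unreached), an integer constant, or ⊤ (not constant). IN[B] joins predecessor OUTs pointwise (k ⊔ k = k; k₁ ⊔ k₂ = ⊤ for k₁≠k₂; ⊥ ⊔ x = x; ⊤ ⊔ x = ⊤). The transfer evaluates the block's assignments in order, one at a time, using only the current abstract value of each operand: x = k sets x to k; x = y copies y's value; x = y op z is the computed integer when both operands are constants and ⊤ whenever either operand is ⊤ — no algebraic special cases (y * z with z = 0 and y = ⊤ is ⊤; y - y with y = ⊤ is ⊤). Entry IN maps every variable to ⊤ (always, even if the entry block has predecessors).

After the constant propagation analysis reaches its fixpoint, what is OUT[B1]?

Answer: {a: ⊤, b: ⊤, c: ⊤, d: 0, e: ⊤, f: ⊤}

Derivation:
Per-block solution:
  B0:  IN=(all ⊤)  OUT=(all ⊤)
  B1:  IN=(all ⊤)  OUT={d:0; rest ⊤}
  B2:  IN={d:0; rest ⊤}  OUT={b:-4, d:0, e:-4; rest ⊤}
  B3:  IN={b:-4, d:0, e:-4; rest ⊤}  OUT={b:-4, d:0, e:2; rest ⊤}
  B4:  IN={d:0; rest ⊤}  OUT={a:0; rest ⊤}

Merge at B1: IN[B1] = OUT[B0] = {a: ⊤, b: ⊤, c: ⊤, d: ⊤, e: ⊤, f: ⊤}
Applying B1's transfer function to that IN value gives OUT[B1] (row B1 above).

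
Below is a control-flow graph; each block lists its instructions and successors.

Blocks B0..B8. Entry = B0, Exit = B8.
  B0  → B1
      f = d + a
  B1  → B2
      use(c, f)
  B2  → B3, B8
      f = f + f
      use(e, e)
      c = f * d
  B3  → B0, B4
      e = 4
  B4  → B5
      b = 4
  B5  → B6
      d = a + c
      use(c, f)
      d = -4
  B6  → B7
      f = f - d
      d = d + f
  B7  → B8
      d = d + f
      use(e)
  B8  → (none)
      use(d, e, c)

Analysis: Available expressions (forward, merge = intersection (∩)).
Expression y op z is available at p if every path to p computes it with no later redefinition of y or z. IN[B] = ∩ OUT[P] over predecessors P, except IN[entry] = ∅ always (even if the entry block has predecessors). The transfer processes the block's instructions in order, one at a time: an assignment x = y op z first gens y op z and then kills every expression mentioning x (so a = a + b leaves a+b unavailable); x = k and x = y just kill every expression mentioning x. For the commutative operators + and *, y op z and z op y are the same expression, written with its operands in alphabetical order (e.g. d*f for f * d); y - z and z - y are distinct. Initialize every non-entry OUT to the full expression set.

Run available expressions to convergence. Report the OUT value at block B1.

Answer: {a+d}

Working:
Fixpoint table:
  B0:   IN={}   OUT={a+d}
  B1:   IN={a+d}   OUT={a+d}
  B2:   IN={a+d}   OUT={a+d, d*f}
  B3:   IN={a+d, d*f}   OUT={a+d, d*f}
  B4:   IN={a+d, d*f}   OUT={a+d, d*f}
  B5:   IN={a+d, d*f}   OUT={a+c}
  B6:   IN={a+c}   OUT={a+c}
  B7:   IN={a+c}   OUT={a+c}
  B8:   IN={}   OUT={}

Merge at B1: IN[B1] = OUT[B0] = {a+d}
Applying B1's transfer function to that IN value gives OUT[B1] (row B1 above).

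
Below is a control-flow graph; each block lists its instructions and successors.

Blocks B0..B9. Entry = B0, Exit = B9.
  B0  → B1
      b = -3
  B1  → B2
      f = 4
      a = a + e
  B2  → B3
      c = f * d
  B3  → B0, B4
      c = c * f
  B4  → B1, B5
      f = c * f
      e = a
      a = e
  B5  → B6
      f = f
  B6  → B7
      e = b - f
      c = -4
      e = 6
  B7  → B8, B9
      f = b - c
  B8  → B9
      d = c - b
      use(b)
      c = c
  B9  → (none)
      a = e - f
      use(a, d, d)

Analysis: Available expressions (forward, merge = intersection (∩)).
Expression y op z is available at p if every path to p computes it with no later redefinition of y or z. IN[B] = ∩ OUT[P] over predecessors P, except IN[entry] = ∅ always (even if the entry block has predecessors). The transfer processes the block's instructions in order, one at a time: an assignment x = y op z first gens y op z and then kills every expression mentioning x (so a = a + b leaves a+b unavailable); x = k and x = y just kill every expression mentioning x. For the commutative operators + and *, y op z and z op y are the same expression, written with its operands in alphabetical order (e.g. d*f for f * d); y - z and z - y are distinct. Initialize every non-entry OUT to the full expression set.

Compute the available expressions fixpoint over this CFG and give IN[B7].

Fixpoint table:
  B0: | IN={} | OUT={}
  B1: | IN={} | OUT={}
  B2: | IN={} | OUT={d*f}
  B3: | IN={d*f} | OUT={d*f}
  B4: | IN={d*f} | OUT={}
  B5: | IN={} | OUT={}
  B6: | IN={} | OUT={b-f}
  B7: | IN={b-f} | OUT={b-c}
  B8: | IN={b-c} | OUT={}
  B9: | IN={} | OUT={e-f}

Merge at B7: IN[B7] = OUT[B6] = {b-f}

Answer: {b-f}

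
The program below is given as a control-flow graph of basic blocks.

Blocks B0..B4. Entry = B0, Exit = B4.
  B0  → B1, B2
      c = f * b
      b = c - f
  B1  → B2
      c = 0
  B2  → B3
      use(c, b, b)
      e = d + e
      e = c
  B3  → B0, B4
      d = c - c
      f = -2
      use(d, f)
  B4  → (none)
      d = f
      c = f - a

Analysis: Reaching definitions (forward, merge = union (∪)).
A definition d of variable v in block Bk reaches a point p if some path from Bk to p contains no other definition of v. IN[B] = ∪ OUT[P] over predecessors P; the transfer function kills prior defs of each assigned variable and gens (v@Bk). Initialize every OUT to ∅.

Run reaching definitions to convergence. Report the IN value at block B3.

Fixpoint table:
  B0: | IN={b@B0, c@B0, c@B1, d@B3, e@B2, f@B3} | OUT={b@B0, c@B0, d@B3, e@B2, f@B3}
  B1: | IN={b@B0, c@B0, d@B3, e@B2, f@B3} | OUT={b@B0, c@B1, d@B3, e@B2, f@B3}
  B2: | IN={b@B0, c@B0, c@B1, d@B3, e@B2, f@B3} | OUT={b@B0, c@B0, c@B1, d@B3, e@B2, f@B3}
  B3: | IN={b@B0, c@B0, c@B1, d@B3, e@B2, f@B3} | OUT={b@B0, c@B0, c@B1, d@B3, e@B2, f@B3}
  B4: | IN={b@B0, c@B0, c@B1, d@B3, e@B2, f@B3} | OUT={b@B0, c@B4, d@B4, e@B2, f@B3}

Merge at B3: IN[B3] = OUT[B2] = {b@B0, c@B0, c@B1, d@B3, e@B2, f@B3}

Answer: {b@B0, c@B0, c@B1, d@B3, e@B2, f@B3}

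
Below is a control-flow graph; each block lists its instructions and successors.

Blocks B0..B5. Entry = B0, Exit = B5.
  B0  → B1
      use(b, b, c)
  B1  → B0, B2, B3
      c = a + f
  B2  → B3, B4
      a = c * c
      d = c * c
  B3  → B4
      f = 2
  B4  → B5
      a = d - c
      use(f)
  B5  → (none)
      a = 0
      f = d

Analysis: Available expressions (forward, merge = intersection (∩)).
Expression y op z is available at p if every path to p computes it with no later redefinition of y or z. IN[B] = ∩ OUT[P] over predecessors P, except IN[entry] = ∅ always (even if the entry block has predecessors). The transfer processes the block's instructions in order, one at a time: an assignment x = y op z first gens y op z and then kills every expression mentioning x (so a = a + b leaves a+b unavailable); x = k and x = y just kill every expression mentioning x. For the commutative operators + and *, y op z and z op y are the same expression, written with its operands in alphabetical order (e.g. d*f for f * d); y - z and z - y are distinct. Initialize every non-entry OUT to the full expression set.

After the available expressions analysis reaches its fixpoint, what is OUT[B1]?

Answer: {a+f}

Trace:
Converged values:
  B0: | IN={} | OUT={}
  B1: | IN={} | OUT={a+f}
  B2: | IN={a+f} | OUT={c*c}
  B3: | IN={} | OUT={}
  B4: | IN={} | OUT={d-c}
  B5: | IN={d-c} | OUT={d-c}

Merge at B1: IN[B1] = OUT[B0] = {}
Applying B1's transfer function to that IN value gives OUT[B1] (row B1 above).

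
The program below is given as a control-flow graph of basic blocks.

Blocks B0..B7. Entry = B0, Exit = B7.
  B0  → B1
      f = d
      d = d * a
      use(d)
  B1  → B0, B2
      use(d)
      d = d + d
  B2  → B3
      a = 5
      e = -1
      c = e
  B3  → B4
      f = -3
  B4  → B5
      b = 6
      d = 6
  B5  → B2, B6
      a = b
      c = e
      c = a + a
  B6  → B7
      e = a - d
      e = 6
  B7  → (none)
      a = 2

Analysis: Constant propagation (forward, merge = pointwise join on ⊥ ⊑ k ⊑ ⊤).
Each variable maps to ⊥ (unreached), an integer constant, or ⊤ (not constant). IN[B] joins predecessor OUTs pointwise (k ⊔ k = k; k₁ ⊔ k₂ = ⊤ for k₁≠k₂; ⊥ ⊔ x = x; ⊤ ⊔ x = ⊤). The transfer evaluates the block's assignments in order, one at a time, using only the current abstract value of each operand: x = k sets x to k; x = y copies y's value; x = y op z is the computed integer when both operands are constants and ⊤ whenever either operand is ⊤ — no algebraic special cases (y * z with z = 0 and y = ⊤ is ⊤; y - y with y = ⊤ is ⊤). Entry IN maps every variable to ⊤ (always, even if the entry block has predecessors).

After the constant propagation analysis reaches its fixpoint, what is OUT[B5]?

Per-block solution:
  B0: | IN=(all ⊤) | OUT=(all ⊤)
  B1: | IN=(all ⊤) | OUT=(all ⊤)
  B2: | IN=(all ⊤) | OUT={a:5, c:-1, e:-1; rest ⊤}
  B3: | IN={a:5, c:-1, e:-1; rest ⊤} | OUT={a:5, c:-1, e:-1, f:-3; rest ⊤}
  B4: | IN={a:5, c:-1, e:-1, f:-3; rest ⊤} | OUT={a:5, b:6, c:-1, d:6, e:-1, f:-3; rest ⊤}
  B5: | IN={a:5, b:6, c:-1, d:6, e:-1, f:-3; rest ⊤} | OUT={a:6, b:6, c:12, d:6, e:-1, f:-3; rest ⊤}
  B6: | IN={a:6, b:6, c:12, d:6, e:-1, f:-3; rest ⊤} | OUT={a:6, b:6, c:12, d:6, e:6, f:-3; rest ⊤}
  B7: | IN={a:6, b:6, c:12, d:6, e:6, f:-3; rest ⊤} | OUT={a:2, b:6, c:12, d:6, e:6, f:-3; rest ⊤}

Merge at B5: IN[B5] = OUT[B4] = {a: 5, b: 6, c: -1, d: 6, e: -1, f: -3}
Applying B5's transfer function to that IN value gives OUT[B5] (row B5 above).

Answer: {a: 6, b: 6, c: 12, d: 6, e: -1, f: -3}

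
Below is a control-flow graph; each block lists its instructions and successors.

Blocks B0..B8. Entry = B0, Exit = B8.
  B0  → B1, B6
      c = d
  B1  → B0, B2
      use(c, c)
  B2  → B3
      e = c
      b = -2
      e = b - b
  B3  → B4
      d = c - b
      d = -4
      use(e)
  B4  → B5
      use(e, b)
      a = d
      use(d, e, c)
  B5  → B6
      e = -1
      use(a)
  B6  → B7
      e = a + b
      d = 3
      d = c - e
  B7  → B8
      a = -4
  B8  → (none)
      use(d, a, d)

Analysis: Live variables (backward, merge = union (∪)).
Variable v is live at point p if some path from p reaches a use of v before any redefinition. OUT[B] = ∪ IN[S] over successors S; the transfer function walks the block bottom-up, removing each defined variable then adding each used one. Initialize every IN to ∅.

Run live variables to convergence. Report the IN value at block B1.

Answer: {a, b, c, d}

Derivation:
Per-block solution:
  B0: | IN={a, b, d} | OUT={a, b, c, d}
  B1: | IN={a, b, c, d} | OUT={a, b, c, d}
  B2: | IN={c} | OUT={b, c, e}
  B3: | IN={b, c, e} | OUT={b, c, d, e}
  B4: | IN={b, c, d, e} | OUT={a, b, c}
  B5: | IN={a, b, c} | OUT={a, b, c}
  B6: | IN={a, b, c} | OUT={d}
  B7: | IN={d} | OUT={a, d}
  B8: | IN={a, d} | OUT={}

Merge at B1: OUT[B1] = IN[B0] ⊔ IN[B2] = {a, b, c, d}
Applying B1's transfer function to that OUT value gives IN[B1] (row B1 above).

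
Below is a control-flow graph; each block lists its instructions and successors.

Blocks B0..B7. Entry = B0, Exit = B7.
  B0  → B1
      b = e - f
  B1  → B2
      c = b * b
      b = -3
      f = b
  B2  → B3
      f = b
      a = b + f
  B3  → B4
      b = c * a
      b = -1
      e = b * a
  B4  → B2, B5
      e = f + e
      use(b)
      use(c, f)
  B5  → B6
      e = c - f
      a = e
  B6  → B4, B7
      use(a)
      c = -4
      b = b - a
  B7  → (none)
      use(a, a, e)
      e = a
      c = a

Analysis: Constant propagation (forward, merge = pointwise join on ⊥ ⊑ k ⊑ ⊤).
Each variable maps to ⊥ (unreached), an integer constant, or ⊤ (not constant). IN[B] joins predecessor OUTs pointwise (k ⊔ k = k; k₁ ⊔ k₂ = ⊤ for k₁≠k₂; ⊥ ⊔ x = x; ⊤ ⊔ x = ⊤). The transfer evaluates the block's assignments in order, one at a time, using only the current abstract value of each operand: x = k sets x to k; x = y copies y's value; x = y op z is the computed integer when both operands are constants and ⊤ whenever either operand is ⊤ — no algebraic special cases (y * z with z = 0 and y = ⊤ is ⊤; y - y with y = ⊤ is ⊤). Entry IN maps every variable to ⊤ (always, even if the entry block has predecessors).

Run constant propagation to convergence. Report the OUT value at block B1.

Per-block solution:
  B0:   IN=(all ⊤)   OUT=(all ⊤)
  B1:   IN=(all ⊤)   OUT={b:-3, f:-3; rest ⊤}
  B2:   IN=(all ⊤)   OUT=(all ⊤)
  B3:   IN=(all ⊤)   OUT={b:-1; rest ⊤}
  B4:   IN=(all ⊤)   OUT=(all ⊤)
  B5:   IN=(all ⊤)   OUT=(all ⊤)
  B6:   IN=(all ⊤)   OUT={c:-4; rest ⊤}
  B7:   IN={c:-4; rest ⊤}   OUT=(all ⊤)

Merge at B1: IN[B1] = OUT[B0] = {a: ⊤, b: ⊤, c: ⊤, d: ⊤, e: ⊤, f: ⊤}
Applying B1's transfer function to that IN value gives OUT[B1] (row B1 above).

Answer: {a: ⊤, b: -3, c: ⊤, d: ⊤, e: ⊤, f: -3}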